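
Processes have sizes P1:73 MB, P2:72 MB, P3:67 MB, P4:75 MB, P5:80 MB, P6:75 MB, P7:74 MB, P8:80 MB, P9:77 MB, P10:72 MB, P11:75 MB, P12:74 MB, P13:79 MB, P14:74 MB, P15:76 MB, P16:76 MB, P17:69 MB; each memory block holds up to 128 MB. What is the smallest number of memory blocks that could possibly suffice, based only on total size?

Total size = 73 + 72 + 67 + 75 + 80 + 75 + 74 + 80 + 77 + 72 + 75 + 74 + 79 + 74 + 76 + 76 + 69 = 1268 MB.
⌈1268 / 128⌉ = 10.

10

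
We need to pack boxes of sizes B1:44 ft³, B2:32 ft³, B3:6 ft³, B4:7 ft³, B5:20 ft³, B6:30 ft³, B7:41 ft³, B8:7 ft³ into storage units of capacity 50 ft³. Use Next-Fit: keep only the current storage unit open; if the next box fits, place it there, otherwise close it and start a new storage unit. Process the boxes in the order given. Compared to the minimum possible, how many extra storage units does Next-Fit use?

0

Next-Fit: [44] [32,6,7] [20,30] [41,7] → 4 storage units.
Total size 187 ft³; any packing needs at least ⌈187/50⌉ = 4 storage units.
So 4 is already optimal.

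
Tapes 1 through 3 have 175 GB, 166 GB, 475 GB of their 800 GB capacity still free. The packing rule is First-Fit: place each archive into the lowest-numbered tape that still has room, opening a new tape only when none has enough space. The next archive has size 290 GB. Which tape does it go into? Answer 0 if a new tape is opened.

3

Tapes with room: tape 3 (475 GB).
The first with room is tape 3.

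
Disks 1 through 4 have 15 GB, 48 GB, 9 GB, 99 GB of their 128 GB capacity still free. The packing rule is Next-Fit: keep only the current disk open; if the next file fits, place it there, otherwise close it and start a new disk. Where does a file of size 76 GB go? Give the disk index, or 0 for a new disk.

4

Next-Fit only looks at disk 4, which has 99 GB free.
76 GB fits there.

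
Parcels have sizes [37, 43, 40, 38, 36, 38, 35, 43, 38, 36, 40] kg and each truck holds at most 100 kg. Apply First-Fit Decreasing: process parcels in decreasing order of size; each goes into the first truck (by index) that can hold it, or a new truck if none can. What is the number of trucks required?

6 trucks

Sorted descending: 43, 43, 40, 40, 38, 38, 38, 37, 36, 36, 35.
truck 1: place 43 kg, 57 kg left
truck 1: place 43 kg, 14 kg left
truck 2: place 40 kg, 60 kg left
truck 2: place 40 kg, 20 kg left
truck 3: place 38 kg, 62 kg left
truck 3: place 38 kg, 24 kg left
truck 4: place 38 kg, 62 kg left
truck 4: place 37 kg, 25 kg left
truck 5: place 36 kg, 64 kg left
truck 5: place 36 kg, 28 kg left
truck 6: place 35 kg, 65 kg left
Final trucks: [43,43] [40,40] [38,38] [38,37] [36,36] [35].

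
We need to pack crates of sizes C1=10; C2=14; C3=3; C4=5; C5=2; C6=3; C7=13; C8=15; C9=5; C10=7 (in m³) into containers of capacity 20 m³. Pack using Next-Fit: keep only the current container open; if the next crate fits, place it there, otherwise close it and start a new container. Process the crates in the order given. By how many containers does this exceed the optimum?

Next-Fit: [10] [14,3] [5,2,3] [13] [15,5] [7] → 6 containers.
Total size 77 m³; any packing needs at least ⌈77/20⌉ = 4 containers.
An optimal packing achieves that bound: [15,5] [14,5] [13,7] [10,3,3,2] → 4 containers.
Excess: 6 − 4 = 2.

2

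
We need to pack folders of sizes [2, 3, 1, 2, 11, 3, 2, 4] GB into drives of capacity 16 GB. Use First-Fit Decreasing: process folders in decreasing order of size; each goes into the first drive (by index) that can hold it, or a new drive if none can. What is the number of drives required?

Sorted descending: 11, 4, 3, 3, 2, 2, 2, 1.
Put 11 GB in drive 1; 5 GB remain.
Put 4 GB in drive 1; 1 GB remain.
Put 3 GB in drive 2; 13 GB remain.
Put 3 GB in drive 2; 10 GB remain.
Put 2 GB in drive 2; 8 GB remain.
Put 2 GB in drive 2; 6 GB remain.
Put 2 GB in drive 2; 4 GB remain.
Put 1 GB in drive 1; 0 GB remain.

2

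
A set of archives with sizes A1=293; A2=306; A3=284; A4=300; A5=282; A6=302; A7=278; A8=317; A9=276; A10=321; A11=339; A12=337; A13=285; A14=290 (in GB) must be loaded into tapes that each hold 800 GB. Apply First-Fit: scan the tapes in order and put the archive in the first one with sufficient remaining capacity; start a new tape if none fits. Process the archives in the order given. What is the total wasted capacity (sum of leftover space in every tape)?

1390

tape 1: place A1 (293 GB), 507 GB left
tape 1: place A2 (306 GB), 201 GB left
tape 2: place A3 (284 GB), 516 GB left
tape 2: place A4 (300 GB), 216 GB left
tape 3: place A5 (282 GB), 518 GB left
tape 3: place A6 (302 GB), 216 GB left
tape 4: place A7 (278 GB), 522 GB left
tape 4: place A8 (317 GB), 205 GB left
tape 5: place A9 (276 GB), 524 GB left
tape 5: place A10 (321 GB), 203 GB left
tape 6: place A11 (339 GB), 461 GB left
tape 6: place A12 (337 GB), 124 GB left
tape 7: place A13 (285 GB), 515 GB left
tape 7: place A14 (290 GB), 225 GB left
7 tapes × 800 GB = 5600 GB; used 4210 GB; unused 1390 GB.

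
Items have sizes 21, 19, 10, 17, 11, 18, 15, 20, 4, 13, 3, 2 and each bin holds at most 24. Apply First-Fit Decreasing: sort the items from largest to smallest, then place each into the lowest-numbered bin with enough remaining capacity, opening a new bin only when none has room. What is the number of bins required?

8 bins

Sorted descending: 21, 20, 19, 18, 17, 15, 13, 11, 10, 4, 3, 2.
bin 1: place 21, 3 left
bin 2: place 20, 4 left
bin 3: place 19, 5 left
bin 4: place 18, 6 left
bin 5: place 17, 7 left
bin 6: place 15, 9 left
bin 7: place 13, 11 left
bin 7: place 11, 0 left
bin 8: place 10, 14 left
bin 2: place 4, 0 left
bin 1: place 3, 0 left
bin 3: place 2, 3 left
Final bins: [21,3] [20,4] [19,2] [18] [17] [15] [13,11] [10].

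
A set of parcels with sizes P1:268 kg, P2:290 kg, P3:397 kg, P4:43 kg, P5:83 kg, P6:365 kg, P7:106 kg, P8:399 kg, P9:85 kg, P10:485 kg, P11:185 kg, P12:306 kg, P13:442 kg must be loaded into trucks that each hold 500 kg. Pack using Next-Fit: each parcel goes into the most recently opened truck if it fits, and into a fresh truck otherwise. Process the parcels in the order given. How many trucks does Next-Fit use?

9 trucks

truck 1: place P1 (268 kg), 232 kg left
truck 2: place P2 (290 kg), 210 kg left
truck 3: place P3 (397 kg), 103 kg left
truck 3: place P4 (43 kg), 60 kg left
truck 4: place P5 (83 kg), 417 kg left
truck 4: place P6 (365 kg), 52 kg left
truck 5: place P7 (106 kg), 394 kg left
truck 6: place P8 (399 kg), 101 kg left
truck 6: place P9 (85 kg), 16 kg left
truck 7: place P10 (485 kg), 15 kg left
truck 8: place P11 (185 kg), 315 kg left
truck 8: place P12 (306 kg), 9 kg left
truck 9: place P13 (442 kg), 58 kg left
Final trucks: [268] [290] [397,43] [83,365] [106] [399,85] [485] [185,306] [442].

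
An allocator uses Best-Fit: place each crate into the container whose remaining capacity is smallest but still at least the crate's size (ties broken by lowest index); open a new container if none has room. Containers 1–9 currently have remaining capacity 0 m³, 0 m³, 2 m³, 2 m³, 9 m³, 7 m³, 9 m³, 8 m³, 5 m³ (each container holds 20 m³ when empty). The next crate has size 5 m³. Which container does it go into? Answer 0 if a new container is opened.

Containers with room: container 5 (9 m³), container 6 (7 m³), container 7 (9 m³), container 8 (8 m³), container 9 (5 m³).
Tightest fit is container 9 with 5 m³ free.

9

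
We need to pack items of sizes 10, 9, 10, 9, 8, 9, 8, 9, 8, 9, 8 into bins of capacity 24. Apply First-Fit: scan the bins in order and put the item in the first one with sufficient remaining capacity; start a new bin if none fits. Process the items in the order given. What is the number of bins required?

Put 10 in bin 1; 14 remain.
Put 9 in bin 1; 5 remain.
Put 10 in bin 2; 14 remain.
Put 9 in bin 2; 5 remain.
Put 8 in bin 3; 16 remain.
Put 9 in bin 3; 7 remain.
Put 8 in bin 4; 16 remain.
Put 9 in bin 4; 7 remain.
Put 8 in bin 5; 16 remain.
Put 9 in bin 5; 7 remain.
Put 8 in bin 6; 16 remain.

6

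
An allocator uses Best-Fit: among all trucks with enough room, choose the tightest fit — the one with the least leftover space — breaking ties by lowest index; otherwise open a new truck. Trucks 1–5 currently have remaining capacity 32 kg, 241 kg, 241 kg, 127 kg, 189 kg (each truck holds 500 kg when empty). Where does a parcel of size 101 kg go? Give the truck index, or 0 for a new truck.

4

Trucks with room: truck 2 (241 kg), truck 3 (241 kg), truck 4 (127 kg), truck 5 (189 kg).
Tightest fit is truck 4 with 127 kg free.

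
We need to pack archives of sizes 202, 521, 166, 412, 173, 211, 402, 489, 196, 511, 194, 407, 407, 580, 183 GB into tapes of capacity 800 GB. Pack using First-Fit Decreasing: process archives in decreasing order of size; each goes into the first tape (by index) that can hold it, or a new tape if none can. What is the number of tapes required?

Sorted descending: 580, 521, 511, 489, 412, 407, 407, 402, 211, 202, 196, 194, 183, 173, 166.
tape 1: place 580 GB, 220 GB left
tape 2: place 521 GB, 279 GB left
tape 3: place 511 GB, 289 GB left
tape 4: place 489 GB, 311 GB left
tape 5: place 412 GB, 388 GB left
tape 6: place 407 GB, 393 GB left
tape 7: place 407 GB, 393 GB left
tape 8: place 402 GB, 398 GB left
tape 1: place 211 GB, 9 GB left
tape 2: place 202 GB, 77 GB left
tape 3: place 196 GB, 93 GB left
tape 4: place 194 GB, 117 GB left
tape 5: place 183 GB, 205 GB left
tape 5: place 173 GB, 32 GB left
tape 6: place 166 GB, 227 GB left

8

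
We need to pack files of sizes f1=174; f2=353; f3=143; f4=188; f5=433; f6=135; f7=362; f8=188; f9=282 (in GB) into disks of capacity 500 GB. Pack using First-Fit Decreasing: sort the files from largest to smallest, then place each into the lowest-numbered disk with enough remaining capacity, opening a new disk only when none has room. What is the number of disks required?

Sorted descending: 433, 362, 353, 282, 188, 188, 174, 143, 135.
Put 433 GB in disk 1; 67 GB remain.
Put 362 GB in disk 2; 138 GB remain.
Put 353 GB in disk 3; 147 GB remain.
Put 282 GB in disk 4; 218 GB remain.
Put 188 GB in disk 4; 30 GB remain.
Put 188 GB in disk 5; 312 GB remain.
Put 174 GB in disk 5; 138 GB remain.
Put 143 GB in disk 3; 4 GB remain.
Put 135 GB in disk 2; 3 GB remain.

5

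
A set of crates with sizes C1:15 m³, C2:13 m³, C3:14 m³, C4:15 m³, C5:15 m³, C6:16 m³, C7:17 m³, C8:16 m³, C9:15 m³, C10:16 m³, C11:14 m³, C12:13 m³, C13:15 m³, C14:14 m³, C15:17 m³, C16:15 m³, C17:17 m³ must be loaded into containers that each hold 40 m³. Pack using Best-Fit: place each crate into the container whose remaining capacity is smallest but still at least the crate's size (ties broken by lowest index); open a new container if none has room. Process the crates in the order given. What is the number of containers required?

container 1: place C1 (15 m³), 25 m³ left
container 1: place C2 (13 m³), 12 m³ left
container 2: place C3 (14 m³), 26 m³ left
container 2: place C4 (15 m³), 11 m³ left
container 3: place C5 (15 m³), 25 m³ left
container 3: place C6 (16 m³), 9 m³ left
container 4: place C7 (17 m³), 23 m³ left
container 4: place C8 (16 m³), 7 m³ left
container 5: place C9 (15 m³), 25 m³ left
container 5: place C10 (16 m³), 9 m³ left
container 6: place C11 (14 m³), 26 m³ left
container 6: place C12 (13 m³), 13 m³ left
container 7: place C13 (15 m³), 25 m³ left
container 7: place C14 (14 m³), 11 m³ left
container 8: place C15 (17 m³), 23 m³ left
container 8: place C16 (15 m³), 8 m³ left
container 9: place C17 (17 m³), 23 m³ left
Final containers: [15,13] [14,15] [15,16] [17,16] [15,16] [14,13] [15,14] [17,15] [17].

9 containers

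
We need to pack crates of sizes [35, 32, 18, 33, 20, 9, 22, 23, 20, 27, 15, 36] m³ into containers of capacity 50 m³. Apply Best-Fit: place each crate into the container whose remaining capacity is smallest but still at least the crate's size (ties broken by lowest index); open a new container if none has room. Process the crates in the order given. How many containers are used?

Put 35 m³ in container 1; 15 m³ remain.
Put 32 m³ in container 2; 18 m³ remain.
Put 18 m³ in container 2; 0 m³ remain.
Put 33 m³ in container 3; 17 m³ remain.
Put 20 m³ in container 4; 30 m³ remain.
Put 9 m³ in container 1; 6 m³ remain.
Put 22 m³ in container 4; 8 m³ remain.
Put 23 m³ in container 5; 27 m³ remain.
Put 20 m³ in container 5; 7 m³ remain.
Put 27 m³ in container 6; 23 m³ remain.
Put 15 m³ in container 3; 2 m³ remain.
Put 36 m³ in container 7; 14 m³ remain.

7 containers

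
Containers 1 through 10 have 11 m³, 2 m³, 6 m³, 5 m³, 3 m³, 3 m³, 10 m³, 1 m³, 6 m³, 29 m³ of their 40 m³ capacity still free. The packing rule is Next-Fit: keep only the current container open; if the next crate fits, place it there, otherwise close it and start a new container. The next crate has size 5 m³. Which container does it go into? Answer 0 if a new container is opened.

10

Next-Fit only looks at container 10, which has 29 m³ free.
5 m³ fits there.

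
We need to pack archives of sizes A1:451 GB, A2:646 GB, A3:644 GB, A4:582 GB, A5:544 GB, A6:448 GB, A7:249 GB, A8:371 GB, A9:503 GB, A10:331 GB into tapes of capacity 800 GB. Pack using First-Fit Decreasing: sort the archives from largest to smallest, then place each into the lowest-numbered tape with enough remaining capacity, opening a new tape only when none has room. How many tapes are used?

8 tapes

Sorted descending: 646, 644, 582, 544, 503, 451, 448, 371, 331, 249.
646 GB → tape 1 (remaining 154 GB)
644 GB → tape 2 (remaining 156 GB)
582 GB → tape 3 (remaining 218 GB)
544 GB → tape 4 (remaining 256 GB)
503 GB → tape 5 (remaining 297 GB)
451 GB → tape 6 (remaining 349 GB)
448 GB → tape 7 (remaining 352 GB)
371 GB → tape 8 (remaining 429 GB)
331 GB → tape 6 (remaining 18 GB)
249 GB → tape 4 (remaining 7 GB)
Final tapes: [646] [644] [582] [544,249] [503] [451,331] [448] [371].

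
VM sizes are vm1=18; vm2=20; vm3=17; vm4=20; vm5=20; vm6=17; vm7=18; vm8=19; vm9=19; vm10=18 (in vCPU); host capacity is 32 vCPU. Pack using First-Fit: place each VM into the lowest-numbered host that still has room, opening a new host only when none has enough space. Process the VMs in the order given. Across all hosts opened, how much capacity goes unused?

134

host 1: place vm1 (18 vCPU), 14 vCPU left
host 2: place vm2 (20 vCPU), 12 vCPU left
host 3: place vm3 (17 vCPU), 15 vCPU left
host 4: place vm4 (20 vCPU), 12 vCPU left
host 5: place vm5 (20 vCPU), 12 vCPU left
host 6: place vm6 (17 vCPU), 15 vCPU left
host 7: place vm7 (18 vCPU), 14 vCPU left
host 8: place vm8 (19 vCPU), 13 vCPU left
host 9: place vm9 (19 vCPU), 13 vCPU left
host 10: place vm10 (18 vCPU), 14 vCPU left
10 hosts × 32 vCPU = 320 vCPU; used 186 vCPU; unused 134 vCPU.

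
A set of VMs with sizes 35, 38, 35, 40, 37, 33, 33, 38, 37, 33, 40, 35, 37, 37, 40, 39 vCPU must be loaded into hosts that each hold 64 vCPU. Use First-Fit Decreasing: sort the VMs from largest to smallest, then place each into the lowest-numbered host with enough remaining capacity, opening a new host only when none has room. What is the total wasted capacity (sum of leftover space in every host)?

437

Sorted descending: 40, 40, 40, 39, 38, 38, 37, 37, 37, 37, 35, 35, 35, 33, 33, 33.
40 vCPU → host 1 (remaining 24 vCPU)
40 vCPU → host 2 (remaining 24 vCPU)
40 vCPU → host 3 (remaining 24 vCPU)
39 vCPU → host 4 (remaining 25 vCPU)
38 vCPU → host 5 (remaining 26 vCPU)
38 vCPU → host 6 (remaining 26 vCPU)
37 vCPU → host 7 (remaining 27 vCPU)
37 vCPU → host 8 (remaining 27 vCPU)
37 vCPU → host 9 (remaining 27 vCPU)
37 vCPU → host 10 (remaining 27 vCPU)
35 vCPU → host 11 (remaining 29 vCPU)
35 vCPU → host 12 (remaining 29 vCPU)
35 vCPU → host 13 (remaining 29 vCPU)
33 vCPU → host 14 (remaining 31 vCPU)
33 vCPU → host 15 (remaining 31 vCPU)
33 vCPU → host 16 (remaining 31 vCPU)
16 hosts × 64 vCPU = 1024 vCPU; used 587 vCPU; unused 437 vCPU.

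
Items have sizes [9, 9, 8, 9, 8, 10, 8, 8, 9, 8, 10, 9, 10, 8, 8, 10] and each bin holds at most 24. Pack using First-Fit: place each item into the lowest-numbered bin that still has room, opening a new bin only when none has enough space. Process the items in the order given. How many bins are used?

bin 1: place 9, 15 left
bin 1: place 9, 6 left
bin 2: place 8, 16 left
bin 2: place 9, 7 left
bin 3: place 8, 16 left
bin 3: place 10, 6 left
bin 4: place 8, 16 left
bin 4: place 8, 8 left
bin 5: place 9, 15 left
bin 4: place 8, 0 left
bin 5: place 10, 5 left
bin 6: place 9, 15 left
bin 6: place 10, 5 left
bin 7: place 8, 16 left
bin 7: place 8, 8 left
bin 8: place 10, 14 left

8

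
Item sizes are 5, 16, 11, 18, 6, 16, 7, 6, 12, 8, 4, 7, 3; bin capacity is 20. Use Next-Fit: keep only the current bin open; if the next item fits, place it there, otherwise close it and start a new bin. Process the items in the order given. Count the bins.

9

5 → bin 1 (remaining 15)
16 → bin 2 (remaining 4)
11 → bin 3 (remaining 9)
18 → bin 4 (remaining 2)
6 → bin 5 (remaining 14)
16 → bin 6 (remaining 4)
7 → bin 7 (remaining 13)
6 → bin 7 (remaining 7)
12 → bin 8 (remaining 8)
8 → bin 8 (remaining 0)
4 → bin 9 (remaining 16)
7 → bin 9 (remaining 9)
3 → bin 9 (remaining 6)
Final bins: [5] [16] [11] [18] [6] [16] [7,6] [12,8] [4,7,3].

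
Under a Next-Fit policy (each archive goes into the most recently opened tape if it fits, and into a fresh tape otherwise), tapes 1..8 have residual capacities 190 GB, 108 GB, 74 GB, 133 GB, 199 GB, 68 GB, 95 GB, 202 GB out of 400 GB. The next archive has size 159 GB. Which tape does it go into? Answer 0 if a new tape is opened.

Next-Fit only looks at tape 8, which has 202 GB free.
159 GB fits there.

8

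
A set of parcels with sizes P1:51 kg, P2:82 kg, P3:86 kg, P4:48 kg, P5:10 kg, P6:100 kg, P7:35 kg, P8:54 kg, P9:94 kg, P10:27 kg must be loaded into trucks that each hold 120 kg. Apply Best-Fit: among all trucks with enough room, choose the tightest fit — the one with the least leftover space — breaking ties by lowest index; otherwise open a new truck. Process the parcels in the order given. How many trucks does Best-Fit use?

Put P1 (51 kg) in truck 1; 69 kg remain.
Put P2 (82 kg) in truck 2; 38 kg remain.
Put P3 (86 kg) in truck 3; 34 kg remain.
Put P4 (48 kg) in truck 1; 21 kg remain.
Put P5 (10 kg) in truck 1; 11 kg remain.
Put P6 (100 kg) in truck 4; 20 kg remain.
Put P7 (35 kg) in truck 2; 3 kg remain.
Put P8 (54 kg) in truck 5; 66 kg remain.
Put P9 (94 kg) in truck 6; 26 kg remain.
Put P10 (27 kg) in truck 3; 7 kg remain.
Final trucks: [51,48,10] [82,35] [86,27] [100] [54] [94].

6 trucks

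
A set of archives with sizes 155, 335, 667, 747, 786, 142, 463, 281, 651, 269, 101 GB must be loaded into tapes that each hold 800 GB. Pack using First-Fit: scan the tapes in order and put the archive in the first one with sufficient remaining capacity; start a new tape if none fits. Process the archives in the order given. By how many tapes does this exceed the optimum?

First-Fit: [155,335,142,101] [667] [747] [786] [463,281] [651] [269] → 7 tapes.
Total size 4597 GB; any packing needs at least ⌈4597/800⌉ = 6 tapes.
An optimal packing achieves that bound: [786] [747] [667,101] [651,142] [463,335] [281,269,155] → 6 tapes.
Excess: 7 − 6 = 1.

1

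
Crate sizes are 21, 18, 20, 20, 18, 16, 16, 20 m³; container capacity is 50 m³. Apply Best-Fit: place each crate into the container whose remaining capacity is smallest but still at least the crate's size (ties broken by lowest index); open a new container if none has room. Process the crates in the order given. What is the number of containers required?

4 containers

21 m³ → container 1 (remaining 29 m³)
18 m³ → container 1 (remaining 11 m³)
20 m³ → container 2 (remaining 30 m³)
20 m³ → container 2 (remaining 10 m³)
18 m³ → container 3 (remaining 32 m³)
16 m³ → container 3 (remaining 16 m³)
16 m³ → container 3 (remaining 0 m³)
20 m³ → container 4 (remaining 30 m³)
Final containers: [21,18] [20,20] [18,16,16] [20].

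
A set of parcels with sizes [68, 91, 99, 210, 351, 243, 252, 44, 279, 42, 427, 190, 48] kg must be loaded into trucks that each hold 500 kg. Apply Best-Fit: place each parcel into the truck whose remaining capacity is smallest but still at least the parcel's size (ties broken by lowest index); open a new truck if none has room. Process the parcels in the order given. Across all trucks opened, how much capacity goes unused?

68 kg → truck 1 (remaining 432 kg)
91 kg → truck 1 (remaining 341 kg)
99 kg → truck 1 (remaining 242 kg)
210 kg → truck 1 (remaining 32 kg)
351 kg → truck 2 (remaining 149 kg)
243 kg → truck 3 (remaining 257 kg)
252 kg → truck 3 (remaining 5 kg)
44 kg → truck 2 (remaining 105 kg)
279 kg → truck 4 (remaining 221 kg)
42 kg → truck 2 (remaining 63 kg)
427 kg → truck 5 (remaining 73 kg)
190 kg → truck 4 (remaining 31 kg)
48 kg → truck 2 (remaining 15 kg)
5 trucks × 500 kg = 2500 kg; used 2344 kg; unused 156 kg.

156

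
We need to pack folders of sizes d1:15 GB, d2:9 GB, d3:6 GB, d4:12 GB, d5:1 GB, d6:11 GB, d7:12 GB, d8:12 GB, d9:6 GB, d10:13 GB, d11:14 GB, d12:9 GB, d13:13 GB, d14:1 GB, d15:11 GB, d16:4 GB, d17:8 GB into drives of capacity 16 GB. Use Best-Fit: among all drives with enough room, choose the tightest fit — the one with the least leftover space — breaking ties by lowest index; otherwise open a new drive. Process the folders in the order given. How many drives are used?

12

d1 (15 GB) → drive 1 (remaining 1 GB)
d2 (9 GB) → drive 2 (remaining 7 GB)
d3 (6 GB) → drive 2 (remaining 1 GB)
d4 (12 GB) → drive 3 (remaining 4 GB)
d5 (1 GB) → drive 1 (remaining 0 GB)
d6 (11 GB) → drive 4 (remaining 5 GB)
d7 (12 GB) → drive 5 (remaining 4 GB)
d8 (12 GB) → drive 6 (remaining 4 GB)
d9 (6 GB) → drive 7 (remaining 10 GB)
d10 (13 GB) → drive 8 (remaining 3 GB)
d11 (14 GB) → drive 9 (remaining 2 GB)
d12 (9 GB) → drive 7 (remaining 1 GB)
d13 (13 GB) → drive 10 (remaining 3 GB)
d14 (1 GB) → drive 2 (remaining 0 GB)
d15 (11 GB) → drive 11 (remaining 5 GB)
d16 (4 GB) → drive 3 (remaining 0 GB)
d17 (8 GB) → drive 12 (remaining 8 GB)
Final drives: [15,1] [9,6,1] [12,4] [11] [12] [12] [6,9] [13] [14] [13] [11] [8].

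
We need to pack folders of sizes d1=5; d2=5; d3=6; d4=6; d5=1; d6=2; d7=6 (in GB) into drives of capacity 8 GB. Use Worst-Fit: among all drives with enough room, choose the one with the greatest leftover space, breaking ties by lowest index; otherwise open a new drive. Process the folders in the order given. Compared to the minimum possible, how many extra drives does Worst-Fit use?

0

Worst-Fit: [5,1] [5,2] [6] [6] [6] → 5 drives.
5 folders exceed 4 GB (half the capacity), and no two of those can share a drive, so at least 5 drives are needed.
So 5 is already optimal.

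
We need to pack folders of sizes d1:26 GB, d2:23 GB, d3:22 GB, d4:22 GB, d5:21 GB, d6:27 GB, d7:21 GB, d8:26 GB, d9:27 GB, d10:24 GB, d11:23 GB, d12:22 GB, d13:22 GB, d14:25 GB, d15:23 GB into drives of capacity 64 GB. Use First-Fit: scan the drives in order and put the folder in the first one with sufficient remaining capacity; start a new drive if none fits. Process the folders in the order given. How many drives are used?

drive 1: place d1 (26 GB), 38 GB left
drive 1: place d2 (23 GB), 15 GB left
drive 2: place d3 (22 GB), 42 GB left
drive 2: place d4 (22 GB), 20 GB left
drive 3: place d5 (21 GB), 43 GB left
drive 3: place d6 (27 GB), 16 GB left
drive 4: place d7 (21 GB), 43 GB left
drive 4: place d8 (26 GB), 17 GB left
drive 5: place d9 (27 GB), 37 GB left
drive 5: place d10 (24 GB), 13 GB left
drive 6: place d11 (23 GB), 41 GB left
drive 6: place d12 (22 GB), 19 GB left
drive 7: place d13 (22 GB), 42 GB left
drive 7: place d14 (25 GB), 17 GB left
drive 8: place d15 (23 GB), 41 GB left
Final drives: [26,23] [22,22] [21,27] [21,26] [27,24] [23,22] [22,25] [23].

8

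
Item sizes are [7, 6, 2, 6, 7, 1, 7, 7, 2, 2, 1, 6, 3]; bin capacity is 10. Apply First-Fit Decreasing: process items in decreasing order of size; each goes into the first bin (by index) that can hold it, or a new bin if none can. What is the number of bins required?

7 bins

Sorted descending: 7, 7, 7, 7, 6, 6, 6, 3, 2, 2, 2, 1, 1.
bin 1: place 7, 3 left
bin 2: place 7, 3 left
bin 3: place 7, 3 left
bin 4: place 7, 3 left
bin 5: place 6, 4 left
bin 6: place 6, 4 left
bin 7: place 6, 4 left
bin 1: place 3, 0 left
bin 2: place 2, 1 left
bin 3: place 2, 1 left
bin 4: place 2, 1 left
bin 2: place 1, 0 left
bin 3: place 1, 0 left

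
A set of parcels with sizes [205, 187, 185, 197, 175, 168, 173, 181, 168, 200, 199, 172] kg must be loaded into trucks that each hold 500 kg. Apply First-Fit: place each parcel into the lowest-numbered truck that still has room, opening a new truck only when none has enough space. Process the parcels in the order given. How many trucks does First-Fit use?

205 kg → truck 1 (remaining 295 kg)
187 kg → truck 1 (remaining 108 kg)
185 kg → truck 2 (remaining 315 kg)
197 kg → truck 2 (remaining 118 kg)
175 kg → truck 3 (remaining 325 kg)
168 kg → truck 3 (remaining 157 kg)
173 kg → truck 4 (remaining 327 kg)
181 kg → truck 4 (remaining 146 kg)
168 kg → truck 5 (remaining 332 kg)
200 kg → truck 5 (remaining 132 kg)
199 kg → truck 6 (remaining 301 kg)
172 kg → truck 6 (remaining 129 kg)

6 trucks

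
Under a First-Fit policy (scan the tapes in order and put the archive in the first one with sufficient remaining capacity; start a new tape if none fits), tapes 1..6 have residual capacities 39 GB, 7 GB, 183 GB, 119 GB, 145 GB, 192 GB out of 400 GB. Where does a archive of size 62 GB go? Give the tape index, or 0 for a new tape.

Tapes with room: tape 3 (183 GB), tape 4 (119 GB), tape 5 (145 GB), tape 6 (192 GB).
The first with room is tape 3.

3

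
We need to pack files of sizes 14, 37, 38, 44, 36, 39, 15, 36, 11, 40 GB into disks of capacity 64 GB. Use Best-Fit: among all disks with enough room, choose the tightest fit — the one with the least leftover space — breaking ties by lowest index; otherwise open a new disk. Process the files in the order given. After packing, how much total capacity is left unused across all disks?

138

disk 1: place 14 GB, 50 GB left
disk 1: place 37 GB, 13 GB left
disk 2: place 38 GB, 26 GB left
disk 3: place 44 GB, 20 GB left
disk 4: place 36 GB, 28 GB left
disk 5: place 39 GB, 25 GB left
disk 3: place 15 GB, 5 GB left
disk 6: place 36 GB, 28 GB left
disk 1: place 11 GB, 2 GB left
disk 7: place 40 GB, 24 GB left
7 disks × 64 GB = 448 GB; used 310 GB; unused 138 GB.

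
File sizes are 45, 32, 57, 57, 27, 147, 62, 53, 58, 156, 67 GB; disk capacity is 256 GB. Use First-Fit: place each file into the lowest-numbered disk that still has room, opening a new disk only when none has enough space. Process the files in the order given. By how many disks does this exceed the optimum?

1

First-Fit: [45,32,57,57,27] [147,62] [53,58,67] [156] → 4 disks.
Total size 761 GB; any packing needs at least ⌈761/256⌉ = 3 disks.
An optimal packing achieves that bound: [156,67,32] [147,62,45] [58,57,57,53,27] → 3 disks.
Excess: 4 − 3 = 1.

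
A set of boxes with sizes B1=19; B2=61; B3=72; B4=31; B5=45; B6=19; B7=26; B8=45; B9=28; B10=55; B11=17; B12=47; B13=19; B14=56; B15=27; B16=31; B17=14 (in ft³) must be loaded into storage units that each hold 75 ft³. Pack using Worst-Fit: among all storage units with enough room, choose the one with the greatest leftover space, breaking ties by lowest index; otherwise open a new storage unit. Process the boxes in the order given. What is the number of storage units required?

10 storage units

storage unit 1: place B1 (19 ft³), 56 ft³ left
storage unit 2: place B2 (61 ft³), 14 ft³ left
storage unit 3: place B3 (72 ft³), 3 ft³ left
storage unit 1: place B4 (31 ft³), 25 ft³ left
storage unit 4: place B5 (45 ft³), 30 ft³ left
storage unit 4: place B6 (19 ft³), 11 ft³ left
storage unit 5: place B7 (26 ft³), 49 ft³ left
storage unit 5: place B8 (45 ft³), 4 ft³ left
storage unit 6: place B9 (28 ft³), 47 ft³ left
storage unit 7: place B10 (55 ft³), 20 ft³ left
storage unit 6: place B11 (17 ft³), 30 ft³ left
storage unit 8: place B12 (47 ft³), 28 ft³ left
storage unit 6: place B13 (19 ft³), 11 ft³ left
storage unit 9: place B14 (56 ft³), 19 ft³ left
storage unit 8: place B15 (27 ft³), 1 ft³ left
storage unit 10: place B16 (31 ft³), 44 ft³ left
storage unit 10: place B17 (14 ft³), 30 ft³ left
Final storage units: [19,31] [61] [72] [45,19] [26,45] [28,17,19] [55] [47,27] [56] [31,14].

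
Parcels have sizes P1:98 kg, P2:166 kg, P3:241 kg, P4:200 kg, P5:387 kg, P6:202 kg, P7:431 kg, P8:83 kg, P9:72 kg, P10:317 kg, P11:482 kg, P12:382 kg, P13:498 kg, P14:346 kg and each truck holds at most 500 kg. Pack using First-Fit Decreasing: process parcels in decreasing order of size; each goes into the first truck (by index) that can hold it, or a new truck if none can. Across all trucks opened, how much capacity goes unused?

Sorted descending: 498, 482, 431, 387, 382, 346, 317, 241, 202, 200, 166, 98, 83, 72.
Put 498 kg in truck 1; 2 kg remain.
Put 482 kg in truck 2; 18 kg remain.
Put 431 kg in truck 3; 69 kg remain.
Put 387 kg in truck 4; 113 kg remain.
Put 382 kg in truck 5; 118 kg remain.
Put 346 kg in truck 6; 154 kg remain.
Put 317 kg in truck 7; 183 kg remain.
Put 241 kg in truck 8; 259 kg remain.
Put 202 kg in truck 8; 57 kg remain.
Put 200 kg in truck 9; 300 kg remain.
Put 166 kg in truck 7; 17 kg remain.
Put 98 kg in truck 4; 15 kg remain.
Put 83 kg in truck 5; 35 kg remain.
Put 72 kg in truck 6; 82 kg remain.
9 trucks × 500 kg = 4500 kg; used 3905 kg; unused 595 kg.

595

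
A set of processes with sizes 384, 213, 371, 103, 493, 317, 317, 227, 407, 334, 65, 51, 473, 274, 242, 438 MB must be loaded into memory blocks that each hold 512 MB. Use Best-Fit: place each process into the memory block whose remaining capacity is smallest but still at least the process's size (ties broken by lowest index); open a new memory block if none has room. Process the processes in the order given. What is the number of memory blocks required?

384 MB → memory block 1 (remaining 128 MB)
213 MB → memory block 2 (remaining 299 MB)
371 MB → memory block 3 (remaining 141 MB)
103 MB → memory block 1 (remaining 25 MB)
493 MB → memory block 4 (remaining 19 MB)
317 MB → memory block 5 (remaining 195 MB)
317 MB → memory block 6 (remaining 195 MB)
227 MB → memory block 2 (remaining 72 MB)
407 MB → memory block 7 (remaining 105 MB)
334 MB → memory block 8 (remaining 178 MB)
65 MB → memory block 2 (remaining 7 MB)
51 MB → memory block 7 (remaining 54 MB)
473 MB → memory block 9 (remaining 39 MB)
274 MB → memory block 10 (remaining 238 MB)
242 MB → memory block 11 (remaining 270 MB)
438 MB → memory block 12 (remaining 74 MB)
Final memory blocks: [384,103] [213,227,65] [371] [493] [317] [317] [407,51] [334] [473] [274] [242] [438].

12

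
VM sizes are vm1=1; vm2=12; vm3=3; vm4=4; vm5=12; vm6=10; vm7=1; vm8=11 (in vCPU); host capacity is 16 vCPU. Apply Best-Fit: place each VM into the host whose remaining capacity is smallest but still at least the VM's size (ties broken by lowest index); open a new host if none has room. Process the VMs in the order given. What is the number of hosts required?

Put vm1 (1 vCPU) in host 1; 15 vCPU remain.
Put vm2 (12 vCPU) in host 1; 3 vCPU remain.
Put vm3 (3 vCPU) in host 1; 0 vCPU remain.
Put vm4 (4 vCPU) in host 2; 12 vCPU remain.
Put vm5 (12 vCPU) in host 2; 0 vCPU remain.
Put vm6 (10 vCPU) in host 3; 6 vCPU remain.
Put vm7 (1 vCPU) in host 3; 5 vCPU remain.
Put vm8 (11 vCPU) in host 4; 5 vCPU remain.
Final hosts: [1,12,3] [4,12] [10,1] [11].

4 hosts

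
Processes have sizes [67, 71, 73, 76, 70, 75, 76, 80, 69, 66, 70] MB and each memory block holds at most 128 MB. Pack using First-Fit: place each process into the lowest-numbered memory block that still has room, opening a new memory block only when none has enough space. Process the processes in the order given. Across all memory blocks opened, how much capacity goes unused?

615

memory block 1: place 67 MB, 61 MB left
memory block 2: place 71 MB, 57 MB left
memory block 3: place 73 MB, 55 MB left
memory block 4: place 76 MB, 52 MB left
memory block 5: place 70 MB, 58 MB left
memory block 6: place 75 MB, 53 MB left
memory block 7: place 76 MB, 52 MB left
memory block 8: place 80 MB, 48 MB left
memory block 9: place 69 MB, 59 MB left
memory block 10: place 66 MB, 62 MB left
memory block 11: place 70 MB, 58 MB left
11 memory blocks × 128 MB = 1408 MB; used 793 MB; unused 615 MB.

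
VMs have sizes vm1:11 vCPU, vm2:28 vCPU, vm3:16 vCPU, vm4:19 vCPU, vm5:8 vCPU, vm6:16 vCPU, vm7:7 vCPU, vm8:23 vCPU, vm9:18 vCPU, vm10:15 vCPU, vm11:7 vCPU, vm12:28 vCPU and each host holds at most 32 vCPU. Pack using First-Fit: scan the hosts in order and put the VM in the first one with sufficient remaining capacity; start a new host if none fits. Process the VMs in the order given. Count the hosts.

8 hosts

vm1 (11 vCPU) → host 1 (remaining 21 vCPU)
vm2 (28 vCPU) → host 2 (remaining 4 vCPU)
vm3 (16 vCPU) → host 1 (remaining 5 vCPU)
vm4 (19 vCPU) → host 3 (remaining 13 vCPU)
vm5 (8 vCPU) → host 3 (remaining 5 vCPU)
vm6 (16 vCPU) → host 4 (remaining 16 vCPU)
vm7 (7 vCPU) → host 4 (remaining 9 vCPU)
vm8 (23 vCPU) → host 5 (remaining 9 vCPU)
vm9 (18 vCPU) → host 6 (remaining 14 vCPU)
vm10 (15 vCPU) → host 7 (remaining 17 vCPU)
vm11 (7 vCPU) → host 4 (remaining 2 vCPU)
vm12 (28 vCPU) → host 8 (remaining 4 vCPU)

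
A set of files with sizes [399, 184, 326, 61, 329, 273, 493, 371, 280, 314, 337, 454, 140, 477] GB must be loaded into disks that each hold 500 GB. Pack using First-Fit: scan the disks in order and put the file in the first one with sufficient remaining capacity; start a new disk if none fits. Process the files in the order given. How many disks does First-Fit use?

Put 399 GB in disk 1; 101 GB remain.
Put 184 GB in disk 2; 316 GB remain.
Put 326 GB in disk 3; 174 GB remain.
Put 61 GB in disk 1; 40 GB remain.
Put 329 GB in disk 4; 171 GB remain.
Put 273 GB in disk 2; 43 GB remain.
Put 493 GB in disk 5; 7 GB remain.
Put 371 GB in disk 6; 129 GB remain.
Put 280 GB in disk 7; 220 GB remain.
Put 314 GB in disk 8; 186 GB remain.
Put 337 GB in disk 9; 163 GB remain.
Put 454 GB in disk 10; 46 GB remain.
Put 140 GB in disk 3; 34 GB remain.
Put 477 GB in disk 11; 23 GB remain.

11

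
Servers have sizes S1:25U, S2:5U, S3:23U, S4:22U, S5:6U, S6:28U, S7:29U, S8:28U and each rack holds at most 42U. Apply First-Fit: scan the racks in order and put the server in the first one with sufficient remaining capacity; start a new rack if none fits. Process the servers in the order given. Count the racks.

S1 (25U) → rack 1 (remaining 17U)
S2 (5U) → rack 1 (remaining 12U)
S3 (23U) → rack 2 (remaining 19U)
S4 (22U) → rack 3 (remaining 20U)
S5 (6U) → rack 1 (remaining 6U)
S6 (28U) → rack 4 (remaining 14U)
S7 (29U) → rack 5 (remaining 13U)
S8 (28U) → rack 6 (remaining 14U)
Final racks: [25,5,6] [23] [22] [28] [29] [28].

6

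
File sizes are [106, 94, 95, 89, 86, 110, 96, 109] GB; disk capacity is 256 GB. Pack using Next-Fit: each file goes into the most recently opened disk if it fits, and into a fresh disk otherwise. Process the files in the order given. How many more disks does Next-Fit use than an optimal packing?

0

Next-Fit: [106,94] [95,89] [86,110] [96,109] → 4 disks.
Total size 785 GB; any packing needs at least ⌈785/256⌉ = 4 disks.
So 4 is already optimal.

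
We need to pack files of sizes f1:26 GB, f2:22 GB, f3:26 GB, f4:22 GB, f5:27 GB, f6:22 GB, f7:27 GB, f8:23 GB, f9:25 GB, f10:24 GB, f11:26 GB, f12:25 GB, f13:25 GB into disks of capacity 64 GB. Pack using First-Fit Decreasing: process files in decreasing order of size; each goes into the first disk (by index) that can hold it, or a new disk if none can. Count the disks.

7

Sorted descending: 27, 27, 26, 26, 26, 25, 25, 25, 24, 23, 22, 22, 22.
27 GB → disk 1 (remaining 37 GB)
27 GB → disk 1 (remaining 10 GB)
26 GB → disk 2 (remaining 38 GB)
26 GB → disk 2 (remaining 12 GB)
26 GB → disk 3 (remaining 38 GB)
25 GB → disk 3 (remaining 13 GB)
25 GB → disk 4 (remaining 39 GB)
25 GB → disk 4 (remaining 14 GB)
24 GB → disk 5 (remaining 40 GB)
23 GB → disk 5 (remaining 17 GB)
22 GB → disk 6 (remaining 42 GB)
22 GB → disk 6 (remaining 20 GB)
22 GB → disk 7 (remaining 42 GB)
Final disks: [27,27] [26,26] [26,25] [25,25] [24,23] [22,22] [22].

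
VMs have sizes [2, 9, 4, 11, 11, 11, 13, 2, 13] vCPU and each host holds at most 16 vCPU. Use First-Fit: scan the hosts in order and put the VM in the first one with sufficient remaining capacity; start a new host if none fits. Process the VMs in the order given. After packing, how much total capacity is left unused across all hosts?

host 1: place 2 vCPU, 14 vCPU left
host 1: place 9 vCPU, 5 vCPU left
host 1: place 4 vCPU, 1 vCPU left
host 2: place 11 vCPU, 5 vCPU left
host 3: place 11 vCPU, 5 vCPU left
host 4: place 11 vCPU, 5 vCPU left
host 5: place 13 vCPU, 3 vCPU left
host 2: place 2 vCPU, 3 vCPU left
host 6: place 13 vCPU, 3 vCPU left
6 hosts × 16 vCPU = 96 vCPU; used 76 vCPU; unused 20 vCPU.

20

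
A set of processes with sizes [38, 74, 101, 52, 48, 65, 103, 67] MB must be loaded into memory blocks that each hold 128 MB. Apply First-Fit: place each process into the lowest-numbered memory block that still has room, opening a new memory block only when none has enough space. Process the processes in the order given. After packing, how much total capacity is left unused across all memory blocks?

220

38 MB → memory block 1 (remaining 90 MB)
74 MB → memory block 1 (remaining 16 MB)
101 MB → memory block 2 (remaining 27 MB)
52 MB → memory block 3 (remaining 76 MB)
48 MB → memory block 3 (remaining 28 MB)
65 MB → memory block 4 (remaining 63 MB)
103 MB → memory block 5 (remaining 25 MB)
67 MB → memory block 6 (remaining 61 MB)
6 memory blocks × 128 MB = 768 MB; used 548 MB; unused 220 MB.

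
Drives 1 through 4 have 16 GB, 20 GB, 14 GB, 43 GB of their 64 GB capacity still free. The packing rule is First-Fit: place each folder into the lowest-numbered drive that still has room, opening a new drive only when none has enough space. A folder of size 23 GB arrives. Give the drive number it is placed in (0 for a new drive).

Drives with room: drive 4 (43 GB).
The first with room is drive 4.

4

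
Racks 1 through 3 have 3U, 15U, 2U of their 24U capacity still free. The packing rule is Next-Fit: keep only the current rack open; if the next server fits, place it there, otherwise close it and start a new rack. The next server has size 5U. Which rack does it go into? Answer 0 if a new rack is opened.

0

Next-Fit only looks at rack 3, which has 2U free.
5U does not fit, so a new rack is opened.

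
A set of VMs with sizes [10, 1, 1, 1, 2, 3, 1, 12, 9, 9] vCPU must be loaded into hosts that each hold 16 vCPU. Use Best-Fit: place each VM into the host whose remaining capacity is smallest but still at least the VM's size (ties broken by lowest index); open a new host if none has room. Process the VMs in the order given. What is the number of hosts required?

10 vCPU → host 1 (remaining 6 vCPU)
1 vCPU → host 1 (remaining 5 vCPU)
1 vCPU → host 1 (remaining 4 vCPU)
1 vCPU → host 1 (remaining 3 vCPU)
2 vCPU → host 1 (remaining 1 vCPU)
3 vCPU → host 2 (remaining 13 vCPU)
1 vCPU → host 1 (remaining 0 vCPU)
12 vCPU → host 2 (remaining 1 vCPU)
9 vCPU → host 3 (remaining 7 vCPU)
9 vCPU → host 4 (remaining 7 vCPU)

4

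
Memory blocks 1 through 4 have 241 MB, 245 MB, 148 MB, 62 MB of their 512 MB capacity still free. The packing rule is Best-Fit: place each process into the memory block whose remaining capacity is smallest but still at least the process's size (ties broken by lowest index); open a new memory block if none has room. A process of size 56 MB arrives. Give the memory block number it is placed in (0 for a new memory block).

Memory blocks with room: memory block 1 (241 MB), memory block 2 (245 MB), memory block 3 (148 MB), memory block 4 (62 MB).
Tightest fit is memory block 4 with 62 MB free.

4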